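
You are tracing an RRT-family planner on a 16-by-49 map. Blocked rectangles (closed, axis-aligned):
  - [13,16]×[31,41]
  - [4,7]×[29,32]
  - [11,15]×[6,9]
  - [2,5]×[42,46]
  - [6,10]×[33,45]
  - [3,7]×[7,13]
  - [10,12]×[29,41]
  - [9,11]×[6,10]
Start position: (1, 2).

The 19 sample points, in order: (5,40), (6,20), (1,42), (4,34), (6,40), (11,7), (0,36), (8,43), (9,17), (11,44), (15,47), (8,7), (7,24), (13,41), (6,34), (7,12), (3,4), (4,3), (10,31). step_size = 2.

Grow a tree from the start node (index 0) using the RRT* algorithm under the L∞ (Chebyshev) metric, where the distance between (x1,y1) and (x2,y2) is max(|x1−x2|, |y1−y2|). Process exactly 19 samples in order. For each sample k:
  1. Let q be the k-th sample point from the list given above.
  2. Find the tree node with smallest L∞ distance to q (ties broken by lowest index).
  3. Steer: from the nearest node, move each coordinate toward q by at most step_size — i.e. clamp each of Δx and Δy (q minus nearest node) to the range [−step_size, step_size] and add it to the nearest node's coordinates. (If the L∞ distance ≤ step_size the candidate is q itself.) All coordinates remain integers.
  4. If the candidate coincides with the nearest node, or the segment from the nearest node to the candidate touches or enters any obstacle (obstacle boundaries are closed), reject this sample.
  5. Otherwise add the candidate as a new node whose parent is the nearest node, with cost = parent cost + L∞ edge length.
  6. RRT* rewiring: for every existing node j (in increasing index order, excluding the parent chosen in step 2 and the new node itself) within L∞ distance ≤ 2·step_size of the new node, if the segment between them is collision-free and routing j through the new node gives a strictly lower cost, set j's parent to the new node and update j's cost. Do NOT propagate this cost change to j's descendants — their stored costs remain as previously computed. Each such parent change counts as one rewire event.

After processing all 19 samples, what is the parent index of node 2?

Parent of node 2: 1

1. q=(5,40) nearest=0 d=38 new=(3,4) → add node 1 parent=0 cost=2
2. q=(6,20) nearest=1 d=16 new=(5,6) → add node 2 parent=1 cost=4
3. q=(1,42) nearest=2 d=36 new=(3,8) → blocked by [3,7]×[7,13], reject
4. q=(4,34) nearest=2 d=28 new=(4,8) → blocked by [3,7]×[7,13], reject
5. q=(6,40) nearest=2 d=34 new=(6,8) → blocked by [3,7]×[7,13], reject
6. q=(11,7) nearest=2 d=6 new=(7,7) → blocked by [3,7]×[7,13], reject
7. q=(0,36) nearest=2 d=30 new=(3,8) → blocked by [3,7]×[7,13], reject
8. q=(8,43) nearest=2 d=37 new=(7,8) → blocked by [3,7]×[7,13], reject
9. q=(9,17) nearest=2 d=11 new=(7,8) → blocked by [3,7]×[7,13], reject
10. q=(11,44) nearest=2 d=38 new=(7,8) → blocked by [3,7]×[7,13], reject
11. q=(15,47) nearest=2 d=41 new=(7,8) → blocked by [3,7]×[7,13], reject
12. q=(8,7) nearest=2 d=3 new=(7,7) → blocked by [3,7]×[7,13], reject
13. q=(7,24) nearest=2 d=18 new=(7,8) → blocked by [3,7]×[7,13], reject
14. q=(13,41) nearest=2 d=35 new=(7,8) → blocked by [3,7]×[7,13], reject
15. q=(6,34) nearest=2 d=28 new=(6,8) → blocked by [3,7]×[7,13], reject
16. q=(7,12) nearest=2 d=6 new=(7,8) → blocked by [3,7]×[7,13], reject
17. q=(3,4) nearest=1 d=0 → coincident, reject
18. q=(4,3) nearest=1 d=1 new=(4,3) → add node 3 parent=1 cost=3
19. q=(10,31) nearest=2 d=25 new=(7,8) → blocked by [3,7]×[7,13], reject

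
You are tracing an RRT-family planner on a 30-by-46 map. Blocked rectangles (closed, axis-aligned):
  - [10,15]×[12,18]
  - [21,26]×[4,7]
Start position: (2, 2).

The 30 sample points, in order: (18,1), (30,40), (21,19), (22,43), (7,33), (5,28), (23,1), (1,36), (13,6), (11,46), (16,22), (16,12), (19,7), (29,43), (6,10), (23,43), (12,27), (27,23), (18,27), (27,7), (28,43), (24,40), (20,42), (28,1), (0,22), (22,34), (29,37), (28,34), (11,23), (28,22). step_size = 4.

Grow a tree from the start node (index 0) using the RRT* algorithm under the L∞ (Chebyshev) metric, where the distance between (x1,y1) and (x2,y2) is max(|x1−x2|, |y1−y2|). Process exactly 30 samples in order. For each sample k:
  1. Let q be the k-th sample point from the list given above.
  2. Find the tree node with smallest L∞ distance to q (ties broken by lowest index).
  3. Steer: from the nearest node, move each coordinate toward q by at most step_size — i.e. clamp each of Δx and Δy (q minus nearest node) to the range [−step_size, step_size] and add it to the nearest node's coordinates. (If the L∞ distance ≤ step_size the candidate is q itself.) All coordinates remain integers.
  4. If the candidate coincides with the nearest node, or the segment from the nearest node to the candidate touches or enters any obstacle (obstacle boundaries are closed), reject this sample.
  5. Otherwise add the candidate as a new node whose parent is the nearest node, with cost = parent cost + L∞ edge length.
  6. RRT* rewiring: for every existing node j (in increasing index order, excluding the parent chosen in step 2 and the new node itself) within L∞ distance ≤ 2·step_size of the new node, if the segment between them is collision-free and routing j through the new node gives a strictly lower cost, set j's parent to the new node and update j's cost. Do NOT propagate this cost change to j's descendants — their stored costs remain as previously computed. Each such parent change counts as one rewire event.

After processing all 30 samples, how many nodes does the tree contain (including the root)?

1. q=(18,1) nearest=0 d=16 new=(6,1) → add node 1 parent=0 cost=4
2. q=(30,40) nearest=0 d=38 new=(6,6) → add node 2 parent=0 cost=4
3. q=(21,19) nearest=2 d=15 new=(10,10) → add node 3 parent=2 cost=8
4. q=(22,43) nearest=3 d=33 new=(14,14) → blocked by [10,15]×[12,18], reject
5. q=(7,33) nearest=3 d=23 new=(7,14) → add node 4 parent=3 cost=12
6. q=(5,28) nearest=4 d=14 new=(5,18) → add node 5 parent=4 cost=16
7. q=(23,1) nearest=3 d=13 new=(14,6) → add node 6 parent=3 cost=12
8. q=(1,36) nearest=5 d=18 new=(1,22) → add node 7 parent=5 cost=20
9. q=(13,6) nearest=6 d=1 new=(13,6) → add node 8 parent=6 cost=13
10. q=(11,46) nearest=7 d=24 new=(5,26) → add node 9 parent=7 cost=24
11. q=(16,22) nearest=4 d=9 new=(11,18) → blocked by [10,15]×[12,18], reject
12. q=(16,12) nearest=3 d=6 new=(14,12) → blocked by [10,15]×[12,18], reject
13. q=(19,7) nearest=6 d=5 new=(18,7) → add node 10 parent=6 cost=16
14. q=(29,43) nearest=9 d=24 new=(9,30) → add node 11 parent=9 cost=28
15. q=(6,10) nearest=2 d=4 new=(6,10) → add node 12 parent=2 cost=8
16. q=(23,43) nearest=11 d=14 new=(13,34) → add node 13 parent=11 cost=32
17. q=(12,27) nearest=11 d=3 new=(12,27) → add node 14 parent=11 cost=31
18. q=(27,23) nearest=13 d=14 new=(17,30) → add node 15 parent=13 cost=36
19. q=(18,27) nearest=15 d=3 new=(18,27) → add node 16 parent=15 cost=39
20. q=(27,7) nearest=10 d=9 new=(22,7) → blocked by [21,26]×[4,7], reject
21. q=(28,43) nearest=15 d=13 new=(21,34) → add node 17 parent=15 cost=40
22. q=(24,40) nearest=17 d=6 new=(24,38) → add node 18 parent=17 cost=44
23. q=(20,42) nearest=18 d=4 new=(20,42) → add node 19 parent=18 cost=48
24. q=(28,1) nearest=10 d=10 new=(22,3) → blocked by [21,26]×[4,7], reject
25. q=(0,22) nearest=7 d=1 new=(0,22) → add node 20 parent=7 cost=21
26. q=(22,34) nearest=17 d=1 new=(22,34) → add node 21 parent=17 cost=41
27. q=(29,37) nearest=18 d=5 new=(28,37) → add node 22 parent=18 cost=48
28. q=(28,34) nearest=22 d=3 new=(28,34) → add node 23 parent=22 cost=51
29. q=(11,23) nearest=14 d=4 new=(11,23) → add node 24 parent=14 cost=35
30. q=(28,22) nearest=16 d=10 new=(22,23) → add node 25 parent=16 cost=43

Node count: 26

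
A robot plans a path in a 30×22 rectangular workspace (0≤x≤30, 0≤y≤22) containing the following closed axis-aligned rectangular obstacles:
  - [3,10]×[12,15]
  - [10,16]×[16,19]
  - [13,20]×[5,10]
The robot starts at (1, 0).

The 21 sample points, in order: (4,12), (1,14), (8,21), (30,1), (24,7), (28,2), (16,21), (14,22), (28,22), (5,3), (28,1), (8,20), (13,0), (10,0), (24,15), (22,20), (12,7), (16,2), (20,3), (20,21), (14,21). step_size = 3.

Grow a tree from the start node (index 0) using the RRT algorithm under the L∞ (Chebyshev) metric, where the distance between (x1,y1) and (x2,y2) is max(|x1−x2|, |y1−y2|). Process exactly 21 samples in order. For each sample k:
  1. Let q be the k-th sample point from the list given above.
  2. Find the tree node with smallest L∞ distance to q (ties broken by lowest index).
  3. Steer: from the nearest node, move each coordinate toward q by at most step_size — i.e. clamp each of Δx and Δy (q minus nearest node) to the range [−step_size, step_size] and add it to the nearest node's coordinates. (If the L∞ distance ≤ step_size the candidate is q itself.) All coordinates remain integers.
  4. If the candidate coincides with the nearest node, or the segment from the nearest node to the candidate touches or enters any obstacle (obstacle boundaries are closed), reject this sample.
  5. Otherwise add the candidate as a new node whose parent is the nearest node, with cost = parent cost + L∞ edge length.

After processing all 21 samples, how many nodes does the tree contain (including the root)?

Node count: 14

1. q=(4,12) nearest=0 d=12 new=(4,3) → add node 1 parent=0 cost=3
2. q=(1,14) nearest=1 d=11 new=(1,6) → add node 2 parent=1 cost=6
3. q=(8,21) nearest=2 d=15 new=(4,9) → add node 3 parent=2 cost=9
4. q=(30,1) nearest=1 d=26 new=(7,1) → add node 4 parent=1 cost=6
5. q=(24,7) nearest=4 d=17 new=(10,4) → add node 5 parent=4 cost=9
6. q=(28,2) nearest=5 d=18 new=(13,2) → add node 6 parent=5 cost=12
7. q=(16,21) nearest=3 d=12 new=(7,12) → blocked by [3,10]×[12,15], reject
8. q=(14,22) nearest=3 d=13 new=(7,12) → blocked by [3,10]×[12,15], reject
9. q=(28,22) nearest=5 d=18 new=(13,7) → blocked by [13,20]×[5,10], reject
10. q=(5,3) nearest=1 d=1 new=(5,3) → add node 7 parent=1 cost=4
11. q=(28,1) nearest=6 d=15 new=(16,1) → add node 8 parent=6 cost=15
12. q=(8,20) nearest=3 d=11 new=(7,12) → blocked by [3,10]×[12,15], reject
13. q=(13,0) nearest=6 d=2 new=(13,0) → add node 9 parent=6 cost=14
14. q=(10,0) nearest=4 d=3 new=(10,0) → add node 10 parent=4 cost=9
15. q=(24,15) nearest=6 d=13 new=(16,5) → blocked by [13,20]×[5,10], reject
16. q=(22,20) nearest=5 d=16 new=(13,7) → blocked by [13,20]×[5,10], reject
17. q=(12,7) nearest=5 d=3 new=(12,7) → add node 11 parent=5 cost=12
18. q=(16,2) nearest=8 d=1 new=(16,2) → add node 12 parent=8 cost=16
19. q=(20,3) nearest=8 d=4 new=(19,3) → add node 13 parent=8 cost=18
20. q=(20,21) nearest=11 d=14 new=(15,10) → blocked by [13,20]×[5,10], reject
21. q=(14,21) nearest=3 d=12 new=(7,12) → blocked by [3,10]×[12,15], reject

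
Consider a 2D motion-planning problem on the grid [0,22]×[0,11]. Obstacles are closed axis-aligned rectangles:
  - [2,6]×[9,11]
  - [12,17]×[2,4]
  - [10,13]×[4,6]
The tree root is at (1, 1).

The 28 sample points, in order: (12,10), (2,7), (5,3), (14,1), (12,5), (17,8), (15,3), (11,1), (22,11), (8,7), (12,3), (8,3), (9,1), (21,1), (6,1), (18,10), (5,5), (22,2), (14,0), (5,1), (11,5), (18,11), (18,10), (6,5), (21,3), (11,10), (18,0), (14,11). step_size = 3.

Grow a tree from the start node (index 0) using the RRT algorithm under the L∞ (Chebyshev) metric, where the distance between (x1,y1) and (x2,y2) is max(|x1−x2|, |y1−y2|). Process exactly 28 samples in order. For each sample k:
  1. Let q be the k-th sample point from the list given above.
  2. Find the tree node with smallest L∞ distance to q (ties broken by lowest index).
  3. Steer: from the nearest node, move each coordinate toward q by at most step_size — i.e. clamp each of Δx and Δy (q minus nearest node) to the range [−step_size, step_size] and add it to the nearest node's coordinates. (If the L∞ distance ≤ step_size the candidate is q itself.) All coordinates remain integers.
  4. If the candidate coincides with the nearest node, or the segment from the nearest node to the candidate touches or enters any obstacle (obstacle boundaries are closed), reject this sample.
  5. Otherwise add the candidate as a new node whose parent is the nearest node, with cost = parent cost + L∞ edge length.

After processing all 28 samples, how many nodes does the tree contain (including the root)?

Node count: 16

1. q=(12,10) nearest=0 d=11 new=(4,4) → add node 1 parent=0 cost=3
2. q=(2,7) nearest=1 d=3 new=(2,7) → add node 2 parent=1 cost=6
3. q=(5,3) nearest=1 d=1 new=(5,3) → add node 3 parent=1 cost=4
4. q=(14,1) nearest=3 d=9 new=(8,1) → add node 4 parent=3 cost=7
5. q=(12,5) nearest=4 d=4 new=(11,4) → blocked by [10,13]×[4,6], reject
6. q=(17,8) nearest=4 d=9 new=(11,4) → blocked by [10,13]×[4,6], reject
7. q=(15,3) nearest=4 d=7 new=(11,3) → add node 5 parent=4 cost=10
8. q=(11,1) nearest=5 d=2 new=(11,1) → add node 6 parent=5 cost=12
9. q=(22,11) nearest=5 d=11 new=(14,6) → blocked by [12,17]×[2,4], reject
10. q=(8,7) nearest=1 d=4 new=(7,7) → add node 7 parent=1 cost=6
11. q=(12,3) nearest=5 d=1 new=(12,3) → blocked by [12,17]×[2,4], reject
12. q=(8,3) nearest=4 d=2 new=(8,3) → add node 8 parent=4 cost=9
13. q=(9,1) nearest=4 d=1 new=(9,1) → add node 9 parent=4 cost=8
14. q=(21,1) nearest=5 d=10 new=(14,1) → blocked by [12,17]×[2,4], reject
15. q=(6,1) nearest=3 d=2 new=(6,1) → add node 10 parent=3 cost=6
16. q=(18,10) nearest=5 d=7 new=(14,6) → blocked by [12,17]×[2,4], reject
17. q=(5,5) nearest=1 d=1 new=(5,5) → add node 11 parent=1 cost=4
18. q=(22,2) nearest=5 d=11 new=(14,2) → blocked by [12,17]×[2,4], reject
19. q=(14,0) nearest=5 d=3 new=(14,0) → blocked by [12,17]×[2,4], reject
20. q=(5,1) nearest=10 d=1 new=(5,1) → add node 12 parent=10 cost=7
21. q=(11,5) nearest=5 d=2 new=(11,5) → blocked by [10,13]×[4,6], reject
22. q=(18,11) nearest=5 d=8 new=(14,6) → blocked by [12,17]×[2,4], reject
23. q=(18,10) nearest=5 d=7 new=(14,6) → blocked by [12,17]×[2,4], reject
24. q=(6,5) nearest=11 d=1 new=(6,5) → add node 13 parent=11 cost=5
25. q=(21,3) nearest=5 d=10 new=(14,3) → blocked by [12,17]×[2,4], reject
26. q=(11,10) nearest=7 d=4 new=(10,10) → add node 14 parent=7 cost=9
27. q=(18,0) nearest=5 d=7 new=(14,0) → blocked by [12,17]×[2,4], reject
28. q=(14,11) nearest=14 d=4 new=(13,11) → add node 15 parent=14 cost=12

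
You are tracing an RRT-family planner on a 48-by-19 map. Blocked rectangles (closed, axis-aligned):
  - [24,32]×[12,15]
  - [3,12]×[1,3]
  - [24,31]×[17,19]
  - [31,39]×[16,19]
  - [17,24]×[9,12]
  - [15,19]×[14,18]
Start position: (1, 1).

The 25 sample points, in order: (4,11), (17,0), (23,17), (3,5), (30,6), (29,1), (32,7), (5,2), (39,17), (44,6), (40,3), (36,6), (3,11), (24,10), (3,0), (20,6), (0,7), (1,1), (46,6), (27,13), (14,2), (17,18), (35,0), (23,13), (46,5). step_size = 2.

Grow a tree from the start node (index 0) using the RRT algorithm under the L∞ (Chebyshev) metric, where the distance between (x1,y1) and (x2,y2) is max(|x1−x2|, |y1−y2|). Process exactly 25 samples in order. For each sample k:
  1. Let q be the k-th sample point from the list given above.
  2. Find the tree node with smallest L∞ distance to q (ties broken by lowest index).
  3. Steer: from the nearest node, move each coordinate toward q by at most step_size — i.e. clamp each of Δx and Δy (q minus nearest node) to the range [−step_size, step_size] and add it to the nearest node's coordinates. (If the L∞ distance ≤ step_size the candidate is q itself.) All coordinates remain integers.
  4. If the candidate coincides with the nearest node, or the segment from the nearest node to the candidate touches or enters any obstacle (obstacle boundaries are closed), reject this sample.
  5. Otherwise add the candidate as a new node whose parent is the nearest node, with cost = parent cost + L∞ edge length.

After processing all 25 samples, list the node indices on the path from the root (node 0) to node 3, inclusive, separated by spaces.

1. q=(4,11) nearest=0 d=10 new=(3,3) → blocked by [3,12]×[1,3], reject
2. q=(17,0) nearest=0 d=16 new=(3,0) → add node 1 parent=0 cost=2
3. q=(23,17) nearest=1 d=20 new=(5,2) → blocked by [3,12]×[1,3], reject
4. q=(3,5) nearest=0 d=4 new=(3,3) → blocked by [3,12]×[1,3], reject
5. q=(30,6) nearest=1 d=27 new=(5,2) → blocked by [3,12]×[1,3], reject
6. q=(29,1) nearest=1 d=26 new=(5,1) → blocked by [3,12]×[1,3], reject
7. q=(32,7) nearest=1 d=29 new=(5,2) → blocked by [3,12]×[1,3], reject
8. q=(5,2) nearest=1 d=2 new=(5,2) → blocked by [3,12]×[1,3], reject
9. q=(39,17) nearest=1 d=36 new=(5,2) → blocked by [3,12]×[1,3], reject
10. q=(44,6) nearest=1 d=41 new=(5,2) → blocked by [3,12]×[1,3], reject
11. q=(40,3) nearest=1 d=37 new=(5,2) → blocked by [3,12]×[1,3], reject
12. q=(36,6) nearest=1 d=33 new=(5,2) → blocked by [3,12]×[1,3], reject
13. q=(3,11) nearest=0 d=10 new=(3,3) → blocked by [3,12]×[1,3], reject
14. q=(24,10) nearest=1 d=21 new=(5,2) → blocked by [3,12]×[1,3], reject
15. q=(3,0) nearest=1 d=0 → coincident, reject
16. q=(20,6) nearest=1 d=17 new=(5,2) → blocked by [3,12]×[1,3], reject
17. q=(0,7) nearest=0 d=6 new=(0,3) → add node 2 parent=0 cost=2
18. q=(1,1) nearest=0 d=0 → coincident, reject
19. q=(46,6) nearest=1 d=43 new=(5,2) → blocked by [3,12]×[1,3], reject
20. q=(27,13) nearest=1 d=24 new=(5,2) → blocked by [3,12]×[1,3], reject
21. q=(14,2) nearest=1 d=11 new=(5,2) → blocked by [3,12]×[1,3], reject
22. q=(17,18) nearest=0 d=17 new=(3,3) → blocked by [3,12]×[1,3], reject
23. q=(35,0) nearest=1 d=32 new=(5,0) → add node 3 parent=1 cost=4
24. q=(23,13) nearest=3 d=18 new=(7,2) → blocked by [3,12]×[1,3], reject
25. q=(46,5) nearest=3 d=41 new=(7,2) → blocked by [3,12]×[1,3], reject

Path: 0 1 3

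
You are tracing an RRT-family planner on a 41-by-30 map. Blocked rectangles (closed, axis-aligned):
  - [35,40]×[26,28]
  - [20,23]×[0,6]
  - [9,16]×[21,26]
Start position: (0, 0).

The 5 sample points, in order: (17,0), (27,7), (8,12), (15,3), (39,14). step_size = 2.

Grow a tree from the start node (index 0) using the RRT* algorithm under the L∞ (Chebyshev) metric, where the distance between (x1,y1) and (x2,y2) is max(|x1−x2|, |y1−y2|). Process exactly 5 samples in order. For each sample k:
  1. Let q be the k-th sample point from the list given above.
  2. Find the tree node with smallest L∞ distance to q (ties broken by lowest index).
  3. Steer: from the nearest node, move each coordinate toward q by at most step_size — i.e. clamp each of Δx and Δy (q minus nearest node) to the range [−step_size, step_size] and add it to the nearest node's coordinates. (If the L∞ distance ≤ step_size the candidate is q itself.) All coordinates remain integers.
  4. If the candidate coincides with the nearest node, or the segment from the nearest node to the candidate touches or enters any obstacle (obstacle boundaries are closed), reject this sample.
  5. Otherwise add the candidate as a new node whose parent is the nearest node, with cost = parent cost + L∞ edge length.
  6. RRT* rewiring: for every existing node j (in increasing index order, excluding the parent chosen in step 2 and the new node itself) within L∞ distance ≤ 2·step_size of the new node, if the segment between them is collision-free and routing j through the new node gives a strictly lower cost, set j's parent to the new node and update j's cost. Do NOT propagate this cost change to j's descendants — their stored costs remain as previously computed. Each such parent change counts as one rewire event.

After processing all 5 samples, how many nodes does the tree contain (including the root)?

Node count: 6

1. q=(17,0) nearest=0 d=17 new=(2,0) → add node 1 parent=0 cost=2
2. q=(27,7) nearest=1 d=25 new=(4,2) → add node 2 parent=1 cost=4
3. q=(8,12) nearest=2 d=10 new=(6,4) → add node 3 parent=2 cost=6
4. q=(15,3) nearest=3 d=9 new=(8,3) → add node 4 parent=3 cost=8
5. q=(39,14) nearest=4 d=31 new=(10,5) → add node 5 parent=4 cost=10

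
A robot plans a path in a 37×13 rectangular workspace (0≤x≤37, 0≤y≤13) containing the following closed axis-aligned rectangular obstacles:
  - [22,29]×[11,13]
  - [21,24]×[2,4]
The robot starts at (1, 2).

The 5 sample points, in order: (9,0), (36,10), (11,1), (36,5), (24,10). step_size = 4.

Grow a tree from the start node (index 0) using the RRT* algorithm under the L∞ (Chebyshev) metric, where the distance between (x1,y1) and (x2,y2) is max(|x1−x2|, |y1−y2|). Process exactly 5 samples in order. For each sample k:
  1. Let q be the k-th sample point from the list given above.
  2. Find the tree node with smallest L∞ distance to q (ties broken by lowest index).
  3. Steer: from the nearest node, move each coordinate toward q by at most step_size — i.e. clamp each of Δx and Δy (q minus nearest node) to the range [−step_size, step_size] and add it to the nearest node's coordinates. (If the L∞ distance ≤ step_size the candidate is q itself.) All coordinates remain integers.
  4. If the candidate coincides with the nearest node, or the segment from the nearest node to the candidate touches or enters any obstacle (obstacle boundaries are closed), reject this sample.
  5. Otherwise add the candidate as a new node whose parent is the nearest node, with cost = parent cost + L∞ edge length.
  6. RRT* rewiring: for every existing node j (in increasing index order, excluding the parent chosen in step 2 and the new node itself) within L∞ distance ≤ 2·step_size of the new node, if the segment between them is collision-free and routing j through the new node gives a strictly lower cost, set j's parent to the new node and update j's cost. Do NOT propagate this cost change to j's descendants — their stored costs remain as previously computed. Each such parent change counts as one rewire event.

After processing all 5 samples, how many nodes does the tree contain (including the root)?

1. q=(9,0) nearest=0 d=8 new=(5,0) → add node 1 parent=0 cost=4
2. q=(36,10) nearest=1 d=31 new=(9,4) → add node 2 parent=1 cost=8
3. q=(11,1) nearest=2 d=3 new=(11,1) → add node 3 parent=2 cost=11
4. q=(36,5) nearest=3 d=25 new=(15,5) → add node 4 parent=3 cost=15
5. q=(24,10) nearest=4 d=9 new=(19,9) → add node 5 parent=4 cost=19

Node count: 6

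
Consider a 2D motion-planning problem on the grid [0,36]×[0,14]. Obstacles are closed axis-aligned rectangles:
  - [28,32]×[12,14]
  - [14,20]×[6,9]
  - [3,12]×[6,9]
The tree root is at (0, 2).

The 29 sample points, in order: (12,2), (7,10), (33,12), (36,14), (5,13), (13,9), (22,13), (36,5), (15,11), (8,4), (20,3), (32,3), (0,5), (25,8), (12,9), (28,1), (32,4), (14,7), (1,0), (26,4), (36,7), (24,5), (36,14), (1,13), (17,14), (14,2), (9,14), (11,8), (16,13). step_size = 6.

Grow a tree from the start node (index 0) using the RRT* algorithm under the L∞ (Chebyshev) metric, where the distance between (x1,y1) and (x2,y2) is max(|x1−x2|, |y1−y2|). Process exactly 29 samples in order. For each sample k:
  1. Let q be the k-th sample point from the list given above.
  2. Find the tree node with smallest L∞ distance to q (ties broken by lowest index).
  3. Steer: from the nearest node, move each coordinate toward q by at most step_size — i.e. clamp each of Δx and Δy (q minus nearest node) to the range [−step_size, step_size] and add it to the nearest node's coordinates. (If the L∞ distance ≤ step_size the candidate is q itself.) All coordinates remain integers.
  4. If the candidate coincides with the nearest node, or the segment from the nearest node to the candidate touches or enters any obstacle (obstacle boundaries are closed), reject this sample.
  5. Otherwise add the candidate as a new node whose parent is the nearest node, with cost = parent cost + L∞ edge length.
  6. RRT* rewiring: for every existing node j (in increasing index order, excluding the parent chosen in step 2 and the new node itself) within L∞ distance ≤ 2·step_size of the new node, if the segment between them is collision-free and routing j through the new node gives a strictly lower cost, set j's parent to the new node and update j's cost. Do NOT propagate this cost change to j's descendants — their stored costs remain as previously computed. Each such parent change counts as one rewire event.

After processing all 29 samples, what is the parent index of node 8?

Parent of node 8: 5

1. q=(12,2) nearest=0 d=12 new=(6,2) → add node 1 parent=0 cost=6
2. q=(7,10) nearest=0 d=8 new=(6,8) → blocked by [3,12]×[6,9], reject
3. q=(33,12) nearest=1 d=27 new=(12,8) → blocked by [3,12]×[6,9], reject
4. q=(36,14) nearest=1 d=30 new=(12,8) → blocked by [3,12]×[6,9], reject
5. q=(5,13) nearest=0 d=11 new=(5,8) → blocked by [3,12]×[6,9], reject
6. q=(13,9) nearest=1 d=7 new=(12,8) → blocked by [3,12]×[6,9], reject
7. q=(22,13) nearest=1 d=16 new=(12,8) → blocked by [3,12]×[6,9], reject
8. q=(36,5) nearest=1 d=30 new=(12,5) → add node 2 parent=1 cost=12
9. q=(15,11) nearest=2 d=6 new=(15,11) → blocked by [14,20]×[6,9], reject
10. q=(8,4) nearest=1 d=2 new=(8,4) → add node 3 parent=1 cost=8
11. q=(20,3) nearest=2 d=8 new=(18,3) → add node 4 parent=2 cost=18
12. q=(32,3) nearest=4 d=14 new=(24,3) → add node 5 parent=4 cost=24
13. q=(0,5) nearest=0 d=3 new=(0,5) → add node 6 parent=0 cost=3
14. q=(25,8) nearest=5 d=5 new=(25,8) → add node 7 parent=5 cost=29
15. q=(12,9) nearest=2 d=4 new=(12,9) → blocked by [3,12]×[6,9], reject
16. q=(28,1) nearest=5 d=4 new=(28,1) → add node 8 parent=5 cost=28
17. q=(32,4) nearest=8 d=4 new=(32,4) → add node 9 parent=8 cost=32
18. q=(14,7) nearest=2 d=2 new=(14,7) → blocked by [14,20]×[6,9], reject
19. q=(1,0) nearest=0 d=2 new=(1,0) → add node 10 parent=0 cost=2
20. q=(26,4) nearest=5 d=2 new=(26,4) → add node 11 parent=5 cost=26
21. q=(36,7) nearest=9 d=4 new=(36,7) → add node 12 parent=9 cost=36
22. q=(24,5) nearest=5 d=2 new=(24,5) → add node 13 parent=5 cost=26
23. q=(36,14) nearest=12 d=7 new=(36,13) → add node 14 parent=12 cost=42
24. q=(1,13) nearest=6 d=8 new=(1,11) → add node 15 parent=6 cost=9
25. q=(17,14) nearest=7 d=8 new=(19,14) → add node 16 parent=7 cost=35
26. q=(14,2) nearest=2 d=3 new=(14,2) → add node 17 parent=2 cost=15; rewire 7→17 (26<29); rewire 13→17 (25<26)
27. q=(9,14) nearest=15 d=8 new=(7,14) → add node 18 parent=15 cost=15; rewire 16→18 (27<35)
28. q=(11,8) nearest=2 d=3 new=(11,8) → blocked by [3,12]×[6,9], reject
29. q=(16,13) nearest=16 d=3 new=(16,13) → add node 19 parent=16 cost=30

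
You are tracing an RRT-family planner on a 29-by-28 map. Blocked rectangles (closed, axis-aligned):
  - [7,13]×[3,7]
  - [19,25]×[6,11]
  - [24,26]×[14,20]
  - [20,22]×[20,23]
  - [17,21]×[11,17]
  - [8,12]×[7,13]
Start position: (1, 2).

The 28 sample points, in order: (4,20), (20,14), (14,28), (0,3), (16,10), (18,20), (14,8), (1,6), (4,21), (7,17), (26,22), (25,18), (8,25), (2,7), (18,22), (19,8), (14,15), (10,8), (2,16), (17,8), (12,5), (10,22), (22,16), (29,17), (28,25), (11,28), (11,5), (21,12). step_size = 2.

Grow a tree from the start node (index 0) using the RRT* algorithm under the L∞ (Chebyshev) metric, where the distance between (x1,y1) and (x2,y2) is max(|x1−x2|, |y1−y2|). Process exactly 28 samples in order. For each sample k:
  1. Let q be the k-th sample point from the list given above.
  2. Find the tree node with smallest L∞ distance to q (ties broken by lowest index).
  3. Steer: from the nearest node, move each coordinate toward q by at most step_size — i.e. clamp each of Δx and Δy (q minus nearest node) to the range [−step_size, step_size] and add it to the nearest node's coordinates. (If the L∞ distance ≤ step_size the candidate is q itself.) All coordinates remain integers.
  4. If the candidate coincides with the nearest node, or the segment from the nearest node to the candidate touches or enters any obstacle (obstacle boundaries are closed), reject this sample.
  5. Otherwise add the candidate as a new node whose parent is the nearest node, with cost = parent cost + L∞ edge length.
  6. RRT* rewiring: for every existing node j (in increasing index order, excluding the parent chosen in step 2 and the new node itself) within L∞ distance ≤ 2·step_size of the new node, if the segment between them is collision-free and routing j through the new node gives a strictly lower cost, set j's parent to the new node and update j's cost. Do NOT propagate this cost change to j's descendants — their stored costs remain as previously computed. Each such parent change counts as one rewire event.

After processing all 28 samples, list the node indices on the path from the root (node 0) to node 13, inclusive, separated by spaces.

1. q=(4,20) nearest=0 d=18 new=(3,4) → add node 1 parent=0 cost=2
2. q=(20,14) nearest=1 d=17 new=(5,6) → add node 2 parent=1 cost=4
3. q=(14,28) nearest=2 d=22 new=(7,8) → add node 3 parent=2 cost=6
4. q=(0,3) nearest=0 d=1 new=(0,3) → add node 4 parent=0 cost=1
5. q=(16,10) nearest=3 d=9 new=(9,10) → blocked by [8,12]×[7,13], reject
6. q=(18,20) nearest=3 d=12 new=(9,10) → blocked by [8,12]×[7,13], reject
7. q=(14,8) nearest=3 d=7 new=(9,8) → blocked by [8,12]×[7,13], reject
8. q=(1,6) nearest=1 d=2 new=(1,6) → add node 5 parent=1 cost=4
9. q=(4,21) nearest=3 d=13 new=(5,10) → add node 6 parent=3 cost=8
10. q=(7,17) nearest=6 d=7 new=(7,12) → add node 7 parent=6 cost=10
11. q=(26,22) nearest=3 d=19 new=(9,10) → blocked by [8,12]×[7,13], reject
12. q=(25,18) nearest=3 d=18 new=(9,10) → blocked by [8,12]×[7,13], reject
13. q=(8,25) nearest=7 d=13 new=(8,14) → add node 8 parent=7 cost=12
14. q=(2,7) nearest=5 d=1 new=(2,7) → add node 9 parent=5 cost=5
15. q=(18,22) nearest=8 d=10 new=(10,16) → add node 10 parent=8 cost=14
16. q=(19,8) nearest=10 d=9 new=(12,14) → add node 11 parent=10 cost=16
17. q=(14,15) nearest=11 d=2 new=(14,15) → add node 12 parent=11 cost=18
18. q=(10,8) nearest=3 d=3 new=(9,8) → blocked by [8,12]×[7,13], reject
19. q=(2,16) nearest=7 d=5 new=(5,14) → add node 13 parent=7 cost=12
20. q=(17,8) nearest=11 d=6 new=(14,12) → add node 14 parent=11 cost=18
21. q=(12,5) nearest=3 d=5 new=(9,6) → blocked by [7,13]×[3,7], reject
22. q=(10,22) nearest=10 d=6 new=(10,18) → add node 15 parent=10 cost=16
23. q=(22,16) nearest=12 d=8 new=(16,16) → add node 16 parent=12 cost=20
24. q=(29,17) nearest=16 d=13 new=(18,17) → blocked by [17,21]×[11,17], reject
25. q=(28,25) nearest=16 d=12 new=(18,18) → blocked by [17,21]×[11,17], reject
26. q=(11,28) nearest=15 d=10 new=(11,20) → add node 17 parent=15 cost=18
27. q=(11,5) nearest=3 d=4 new=(9,6) → blocked by [7,13]×[3,7], reject
28. q=(21,12) nearest=16 d=5 new=(18,14) → blocked by [17,21]×[11,17], reject

Path: 0 1 2 3 6 7 13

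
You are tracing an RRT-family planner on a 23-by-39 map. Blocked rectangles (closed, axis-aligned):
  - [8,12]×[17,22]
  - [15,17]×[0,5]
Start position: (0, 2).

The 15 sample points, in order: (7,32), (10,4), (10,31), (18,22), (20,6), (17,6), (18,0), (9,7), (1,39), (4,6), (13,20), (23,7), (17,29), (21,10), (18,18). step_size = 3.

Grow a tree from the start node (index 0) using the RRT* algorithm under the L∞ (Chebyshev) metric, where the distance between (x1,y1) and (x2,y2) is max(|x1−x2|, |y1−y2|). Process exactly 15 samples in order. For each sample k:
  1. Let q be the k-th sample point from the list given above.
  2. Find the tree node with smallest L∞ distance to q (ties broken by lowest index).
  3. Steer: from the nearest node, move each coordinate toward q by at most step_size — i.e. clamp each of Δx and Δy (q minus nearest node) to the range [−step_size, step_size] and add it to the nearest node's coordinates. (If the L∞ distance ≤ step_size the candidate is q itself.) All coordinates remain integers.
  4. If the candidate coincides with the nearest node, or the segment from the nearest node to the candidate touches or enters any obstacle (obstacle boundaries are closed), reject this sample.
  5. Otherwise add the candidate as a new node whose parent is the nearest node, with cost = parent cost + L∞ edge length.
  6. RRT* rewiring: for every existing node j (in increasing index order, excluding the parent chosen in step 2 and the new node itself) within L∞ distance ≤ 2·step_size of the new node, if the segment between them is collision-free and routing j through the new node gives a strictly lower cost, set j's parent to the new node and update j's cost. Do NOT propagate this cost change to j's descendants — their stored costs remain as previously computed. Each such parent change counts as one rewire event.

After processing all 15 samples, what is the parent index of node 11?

1. q=(7,32) nearest=0 d=30 new=(3,5) → add node 1 parent=0 cost=3
2. q=(10,4) nearest=1 d=7 new=(6,4) → add node 2 parent=1 cost=6
3. q=(10,31) nearest=1 d=26 new=(6,8) → add node 3 parent=1 cost=6
4. q=(18,22) nearest=3 d=14 new=(9,11) → add node 4 parent=3 cost=9
5. q=(20,6) nearest=4 d=11 new=(12,8) → add node 5 parent=4 cost=12
6. q=(17,6) nearest=5 d=5 new=(15,6) → add node 6 parent=5 cost=15
7. q=(18,0) nearest=6 d=6 new=(18,3) → blocked by [15,17]×[0,5], reject
8. q=(9,7) nearest=2 d=3 new=(9,7) → add node 7 parent=2 cost=9
9. q=(1,39) nearest=4 d=28 new=(6,14) → add node 8 parent=4 cost=12
10. q=(4,6) nearest=1 d=1 new=(4,6) → add node 9 parent=1 cost=4
11. q=(13,20) nearest=8 d=7 new=(9,17) → blocked by [8,12]×[17,22], reject
12. q=(23,7) nearest=6 d=8 new=(18,7) → add node 10 parent=6 cost=18
13. q=(17,29) nearest=8 d=15 new=(9,17) → blocked by [8,12]×[17,22], reject
14. q=(21,10) nearest=10 d=3 new=(21,10) → add node 11 parent=10 cost=21
15. q=(18,18) nearest=11 d=8 new=(18,13) → add node 12 parent=11 cost=24

Parent of node 11: 10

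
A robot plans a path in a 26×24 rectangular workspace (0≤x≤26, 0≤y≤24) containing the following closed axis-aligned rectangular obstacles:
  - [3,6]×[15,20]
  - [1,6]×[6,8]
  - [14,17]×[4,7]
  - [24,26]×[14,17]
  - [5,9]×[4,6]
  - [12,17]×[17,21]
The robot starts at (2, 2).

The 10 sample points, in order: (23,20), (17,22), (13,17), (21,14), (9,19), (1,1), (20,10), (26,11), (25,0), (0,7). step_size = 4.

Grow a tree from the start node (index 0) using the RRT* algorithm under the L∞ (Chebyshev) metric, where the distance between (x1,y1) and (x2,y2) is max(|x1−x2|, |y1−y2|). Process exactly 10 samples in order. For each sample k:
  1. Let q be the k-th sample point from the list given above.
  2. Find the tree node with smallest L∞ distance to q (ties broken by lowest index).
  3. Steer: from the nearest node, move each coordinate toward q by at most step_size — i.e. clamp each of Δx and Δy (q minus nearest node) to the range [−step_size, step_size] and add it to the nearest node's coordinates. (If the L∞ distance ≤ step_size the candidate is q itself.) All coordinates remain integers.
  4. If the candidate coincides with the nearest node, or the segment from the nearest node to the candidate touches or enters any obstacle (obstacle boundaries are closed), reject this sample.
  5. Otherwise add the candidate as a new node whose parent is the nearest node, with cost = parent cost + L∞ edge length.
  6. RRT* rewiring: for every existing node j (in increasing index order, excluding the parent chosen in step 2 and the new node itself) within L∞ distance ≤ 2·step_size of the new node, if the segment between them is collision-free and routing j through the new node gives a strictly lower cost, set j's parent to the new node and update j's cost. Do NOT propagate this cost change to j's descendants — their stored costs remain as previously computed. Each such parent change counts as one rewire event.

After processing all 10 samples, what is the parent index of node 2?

Parent of node 2: 0

1. q=(23,20) nearest=0 d=21 new=(6,6) → blocked by [1,6]×[6,8], reject
2. q=(17,22) nearest=0 d=20 new=(6,6) → blocked by [1,6]×[6,8], reject
3. q=(13,17) nearest=0 d=15 new=(6,6) → blocked by [1,6]×[6,8], reject
4. q=(21,14) nearest=0 d=19 new=(6,6) → blocked by [1,6]×[6,8], reject
5. q=(9,19) nearest=0 d=17 new=(6,6) → blocked by [1,6]×[6,8], reject
6. q=(1,1) nearest=0 d=1 new=(1,1) → add node 1 parent=0 cost=1
7. q=(20,10) nearest=0 d=18 new=(6,6) → blocked by [1,6]×[6,8], reject
8. q=(26,11) nearest=0 d=24 new=(6,6) → blocked by [1,6]×[6,8], reject
9. q=(25,0) nearest=0 d=23 new=(6,0) → add node 2 parent=0 cost=4
10. q=(0,7) nearest=0 d=5 new=(0,6) → add node 3 parent=0 cost=4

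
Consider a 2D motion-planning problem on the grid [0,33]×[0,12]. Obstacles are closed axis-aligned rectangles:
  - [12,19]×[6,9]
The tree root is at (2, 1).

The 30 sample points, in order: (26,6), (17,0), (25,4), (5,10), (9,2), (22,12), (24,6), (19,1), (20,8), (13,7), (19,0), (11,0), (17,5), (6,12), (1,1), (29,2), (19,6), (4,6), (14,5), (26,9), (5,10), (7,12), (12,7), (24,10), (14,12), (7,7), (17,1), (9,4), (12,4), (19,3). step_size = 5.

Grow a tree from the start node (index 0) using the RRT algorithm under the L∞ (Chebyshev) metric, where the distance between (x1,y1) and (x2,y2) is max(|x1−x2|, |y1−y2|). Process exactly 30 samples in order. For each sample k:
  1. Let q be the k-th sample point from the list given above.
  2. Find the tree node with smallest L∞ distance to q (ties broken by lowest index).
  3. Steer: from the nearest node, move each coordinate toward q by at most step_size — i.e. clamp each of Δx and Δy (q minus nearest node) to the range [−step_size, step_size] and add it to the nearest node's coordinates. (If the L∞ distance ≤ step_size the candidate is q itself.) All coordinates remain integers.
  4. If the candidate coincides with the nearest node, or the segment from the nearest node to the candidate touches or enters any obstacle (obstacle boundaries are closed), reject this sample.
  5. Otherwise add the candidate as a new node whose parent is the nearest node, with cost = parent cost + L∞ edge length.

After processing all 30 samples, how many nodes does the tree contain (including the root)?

1. q=(26,6) nearest=0 d=24 new=(7,6) → add node 1 parent=0 cost=5
2. q=(17,0) nearest=1 d=10 new=(12,1) → add node 2 parent=1 cost=10
3. q=(25,4) nearest=2 d=13 new=(17,4) → add node 3 parent=2 cost=15
4. q=(5,10) nearest=1 d=4 new=(5,10) → add node 4 parent=1 cost=9
5. q=(9,2) nearest=2 d=3 new=(9,2) → add node 5 parent=2 cost=13
6. q=(22,12) nearest=3 d=8 new=(22,9) → blocked by [12,19]×[6,9], reject
7. q=(24,6) nearest=3 d=7 new=(22,6) → add node 6 parent=3 cost=20
8. q=(19,1) nearest=3 d=3 new=(19,1) → add node 7 parent=3 cost=18
9. q=(20,8) nearest=6 d=2 new=(20,8) → add node 8 parent=6 cost=22
10. q=(13,7) nearest=3 d=4 new=(13,7) → blocked by [12,19]×[6,9], reject
11. q=(19,0) nearest=7 d=1 new=(19,0) → add node 9 parent=7 cost=19
12. q=(11,0) nearest=2 d=1 new=(11,0) → add node 10 parent=2 cost=11
13. q=(17,5) nearest=3 d=1 new=(17,5) → add node 11 parent=3 cost=16
14. q=(6,12) nearest=4 d=2 new=(6,12) → add node 12 parent=4 cost=11
15. q=(1,1) nearest=0 d=1 new=(1,1) → add node 13 parent=0 cost=1
16. q=(29,2) nearest=6 d=7 new=(27,2) → add node 14 parent=6 cost=25
17. q=(19,6) nearest=3 d=2 new=(19,6) → blocked by [12,19]×[6,9], reject
18. q=(4,6) nearest=1 d=3 new=(4,6) → add node 15 parent=1 cost=8
19. q=(14,5) nearest=3 d=3 new=(14,5) → add node 16 parent=3 cost=18
20. q=(26,9) nearest=6 d=4 new=(26,9) → add node 17 parent=6 cost=24
21. q=(5,10) nearest=4 d=0 → coincident, reject
22. q=(7,12) nearest=12 d=1 new=(7,12) → add node 18 parent=12 cost=12
23. q=(12,7) nearest=16 d=2 new=(12,7) → blocked by [12,19]×[6,9], reject
24. q=(24,10) nearest=17 d=2 new=(24,10) → add node 19 parent=17 cost=26
25. q=(14,12) nearest=8 d=6 new=(15,12) → blocked by [12,19]×[6,9], reject
26. q=(7,7) nearest=1 d=1 new=(7,7) → add node 20 parent=1 cost=6
27. q=(17,1) nearest=7 d=2 new=(17,1) → add node 21 parent=7 cost=20
28. q=(9,4) nearest=1 d=2 new=(9,4) → add node 22 parent=1 cost=7
29. q=(12,4) nearest=16 d=2 new=(12,4) → add node 23 parent=16 cost=20
30. q=(19,3) nearest=3 d=2 new=(19,3) → add node 24 parent=3 cost=17

Node count: 25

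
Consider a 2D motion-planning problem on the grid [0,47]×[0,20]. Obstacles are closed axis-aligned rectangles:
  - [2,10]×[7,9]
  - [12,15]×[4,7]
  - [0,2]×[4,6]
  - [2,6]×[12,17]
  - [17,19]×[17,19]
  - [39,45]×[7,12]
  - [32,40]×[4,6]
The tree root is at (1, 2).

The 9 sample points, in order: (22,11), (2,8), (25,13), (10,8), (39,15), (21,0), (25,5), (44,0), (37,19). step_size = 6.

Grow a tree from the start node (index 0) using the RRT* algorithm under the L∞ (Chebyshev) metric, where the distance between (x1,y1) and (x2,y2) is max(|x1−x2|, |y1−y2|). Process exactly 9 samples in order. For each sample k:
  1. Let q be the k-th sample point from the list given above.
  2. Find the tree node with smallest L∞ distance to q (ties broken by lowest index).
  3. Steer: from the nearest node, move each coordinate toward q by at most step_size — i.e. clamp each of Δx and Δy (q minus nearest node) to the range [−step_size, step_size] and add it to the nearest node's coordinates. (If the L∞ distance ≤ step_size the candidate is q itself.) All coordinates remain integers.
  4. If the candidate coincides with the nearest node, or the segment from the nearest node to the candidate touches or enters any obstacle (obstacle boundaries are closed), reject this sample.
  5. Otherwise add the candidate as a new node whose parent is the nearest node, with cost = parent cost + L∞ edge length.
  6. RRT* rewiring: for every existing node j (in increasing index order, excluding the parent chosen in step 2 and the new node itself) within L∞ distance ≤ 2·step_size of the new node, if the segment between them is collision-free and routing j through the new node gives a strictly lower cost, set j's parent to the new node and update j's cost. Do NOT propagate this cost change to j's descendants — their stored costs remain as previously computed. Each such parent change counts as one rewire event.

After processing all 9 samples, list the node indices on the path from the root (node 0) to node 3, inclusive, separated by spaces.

1. q=(22,11) nearest=0 d=21 new=(7,8) → blocked by [2,10]×[7,9], reject
2. q=(2,8) nearest=0 d=6 new=(2,8) → blocked by [2,10]×[7,9], reject
3. q=(25,13) nearest=0 d=24 new=(7,8) → blocked by [2,10]×[7,9], reject
4. q=(10,8) nearest=0 d=9 new=(7,8) → blocked by [2,10]×[7,9], reject
5. q=(39,15) nearest=0 d=38 new=(7,8) → blocked by [2,10]×[7,9], reject
6. q=(21,0) nearest=0 d=20 new=(7,0) → add node 1 parent=0 cost=6
7. q=(25,5) nearest=1 d=18 new=(13,5) → blocked by [12,15]×[4,7], reject
8. q=(44,0) nearest=1 d=37 new=(13,0) → add node 2 parent=1 cost=12
9. q=(37,19) nearest=2 d=24 new=(19,6) → add node 3 parent=2 cost=18

Path: 0 1 2 3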